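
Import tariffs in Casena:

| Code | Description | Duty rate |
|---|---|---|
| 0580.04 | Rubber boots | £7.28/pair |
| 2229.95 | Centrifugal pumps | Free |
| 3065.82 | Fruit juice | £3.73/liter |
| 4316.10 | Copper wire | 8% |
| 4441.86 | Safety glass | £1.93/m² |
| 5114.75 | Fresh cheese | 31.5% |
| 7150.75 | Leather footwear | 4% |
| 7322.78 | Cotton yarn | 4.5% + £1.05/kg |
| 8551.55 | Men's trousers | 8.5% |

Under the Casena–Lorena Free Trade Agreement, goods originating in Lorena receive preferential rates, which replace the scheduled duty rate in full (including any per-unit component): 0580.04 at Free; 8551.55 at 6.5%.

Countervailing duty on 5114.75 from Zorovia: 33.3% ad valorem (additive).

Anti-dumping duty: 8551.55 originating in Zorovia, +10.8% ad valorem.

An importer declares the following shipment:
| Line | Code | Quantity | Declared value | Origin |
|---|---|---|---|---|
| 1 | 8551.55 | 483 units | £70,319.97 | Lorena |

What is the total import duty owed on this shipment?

Line 1 (8551.55, Lorena, 483 units, £70,319.97):
Base rate for 8551.55 is 8.5%.
Origin Lorena qualifies under the Casena–Lorena agreement and 8551.55 is covered: preferential rate 6.5% applies instead.
The additional-duty order on 8551.55 targets Zorovia, not Lorena; it does not apply.
Duty = £70,319.97 × 6.5% = £4,570.80.

£4,570.80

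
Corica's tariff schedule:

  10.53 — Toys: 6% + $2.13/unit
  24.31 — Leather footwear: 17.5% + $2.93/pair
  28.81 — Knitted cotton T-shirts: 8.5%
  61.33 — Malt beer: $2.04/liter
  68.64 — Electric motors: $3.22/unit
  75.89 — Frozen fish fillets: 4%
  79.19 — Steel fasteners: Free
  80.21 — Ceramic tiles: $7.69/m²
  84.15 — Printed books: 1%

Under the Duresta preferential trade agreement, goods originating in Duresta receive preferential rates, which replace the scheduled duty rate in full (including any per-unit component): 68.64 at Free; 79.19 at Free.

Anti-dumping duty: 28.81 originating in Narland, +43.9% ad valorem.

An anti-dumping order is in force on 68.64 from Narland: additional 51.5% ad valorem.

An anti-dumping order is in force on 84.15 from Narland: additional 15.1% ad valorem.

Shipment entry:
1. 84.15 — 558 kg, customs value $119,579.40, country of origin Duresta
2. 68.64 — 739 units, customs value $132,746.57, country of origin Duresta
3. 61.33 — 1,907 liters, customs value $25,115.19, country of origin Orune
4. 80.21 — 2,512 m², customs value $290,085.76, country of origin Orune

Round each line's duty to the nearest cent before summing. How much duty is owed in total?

Line 1 (84.15, Duresta, 558 kg, $119,579.40):
Base rate for 84.15 is 1%.
Origin Duresta is the FTA partner but 84.15 is not on the preference list; base rate stands.
The additional-duty order on 84.15 targets Narland, not Duresta; it does not apply.
Duty = $119,579.40 × 1% = $1,195.79.
Line 2 (68.64, Duresta, 739 units, $132,746.57):
Base rate for 68.64 is $3.22/unit.
Origin Duresta qualifies under the Corica–Duresta agreement and 68.64 is covered: preferential rate Free applies instead.
The additional-duty order on 68.64 targets Narland, not Duresta; it does not apply.
Duty = $132,746.57 × 0% = $0.00.
Line 3 (61.33, Orune, 1,907 liters, $25,115.19):
Base rate for 61.33 is $2.04/liter.
Duty = 1,907 × $2.04 = $3,890.28.
Line 4 (80.21, Orune, 2,512 m², $290,085.76):
Base rate for 80.21 is $7.69/m².
Duty = 2,512 × $7.69 = $19,317.28.
Total = $1,195.79 + $0.00 + $3,890.28 + $19,317.28 = $24,403.35.

$24,403.35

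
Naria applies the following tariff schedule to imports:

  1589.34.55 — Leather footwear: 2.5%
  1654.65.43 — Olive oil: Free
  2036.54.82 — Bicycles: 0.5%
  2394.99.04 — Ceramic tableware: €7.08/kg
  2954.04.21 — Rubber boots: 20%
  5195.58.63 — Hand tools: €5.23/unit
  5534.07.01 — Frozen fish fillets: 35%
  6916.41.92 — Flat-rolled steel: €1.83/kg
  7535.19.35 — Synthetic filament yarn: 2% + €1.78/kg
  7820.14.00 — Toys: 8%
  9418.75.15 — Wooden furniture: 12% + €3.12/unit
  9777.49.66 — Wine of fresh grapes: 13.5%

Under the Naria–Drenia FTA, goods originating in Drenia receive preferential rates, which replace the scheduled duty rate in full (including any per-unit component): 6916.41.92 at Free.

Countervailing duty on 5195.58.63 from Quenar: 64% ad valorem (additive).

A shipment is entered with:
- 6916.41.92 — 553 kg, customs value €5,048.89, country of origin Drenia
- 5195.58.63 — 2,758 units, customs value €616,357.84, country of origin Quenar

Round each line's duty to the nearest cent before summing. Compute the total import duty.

€408,893.36

Line 1 (6916.41.92, Drenia, 553 kg, €5,048.89):
Base rate for 6916.41.92 is €1.83/kg.
Origin Drenia qualifies under the Naria–Drenia agreement and 6916.41.92 is covered: preferential rate Free applies instead.
Duty = €5,048.89 × 0% = €0.00.
Line 2 (5195.58.63, Quenar, 2,758 units, €616,357.84):
Base rate for 5195.58.63 is €5.23/unit.
Additional duty on 5195.58.63 from Quenar: +64% ad valorem. Applied ad valorem rate = 64%.
Duty = €616,357.84 × 64% + 2,758 × €5.23 = €408,893.36.
Total = €0.00 + €408,893.36 = €408,893.36.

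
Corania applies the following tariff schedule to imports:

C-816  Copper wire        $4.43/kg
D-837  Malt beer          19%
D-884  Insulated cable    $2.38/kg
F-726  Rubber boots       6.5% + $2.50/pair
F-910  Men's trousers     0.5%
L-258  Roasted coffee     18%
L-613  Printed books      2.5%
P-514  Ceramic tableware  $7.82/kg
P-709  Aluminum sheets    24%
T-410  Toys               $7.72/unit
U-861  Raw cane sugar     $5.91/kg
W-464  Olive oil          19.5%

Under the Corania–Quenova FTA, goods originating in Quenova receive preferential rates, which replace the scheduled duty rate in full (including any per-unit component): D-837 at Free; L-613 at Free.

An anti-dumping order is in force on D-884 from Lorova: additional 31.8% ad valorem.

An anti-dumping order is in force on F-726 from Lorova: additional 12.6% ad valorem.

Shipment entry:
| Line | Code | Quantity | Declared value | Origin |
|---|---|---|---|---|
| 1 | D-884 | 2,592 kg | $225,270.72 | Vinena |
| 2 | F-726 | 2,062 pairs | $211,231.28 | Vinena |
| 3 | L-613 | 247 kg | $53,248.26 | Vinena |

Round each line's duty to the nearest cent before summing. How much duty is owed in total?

Line 1 (D-884, Vinena, 2,592 kg, $225,270.72):
Base rate for D-884 is $2.38/kg.
The additional-duty order on D-884 targets Lorova, not Vinena; it does not apply.
Duty = 2,592 × $2.38 = $6,168.96.
Line 2 (F-726, Vinena, 2,062 pairs, $211,231.28):
Base rate for F-726 is 6.5% + $2.50/pair.
The additional-duty order on F-726 targets Lorova, not Vinena; it does not apply.
Duty = $211,231.28 × 6.5% + 2,062 × $2.50 = $18,885.03.
Line 3 (L-613, Vinena, 247 kg, $53,248.26):
Base rate for L-613 is 2.5%.
L-613 has an FTA preferential rate, but origin Vinena is not Quenova; base rate stands.
Duty = $53,248.26 × 2.5% = $1,331.21.
Total = $6,168.96 + $18,885.03 + $1,331.21 = $26,385.20.

$26,385.20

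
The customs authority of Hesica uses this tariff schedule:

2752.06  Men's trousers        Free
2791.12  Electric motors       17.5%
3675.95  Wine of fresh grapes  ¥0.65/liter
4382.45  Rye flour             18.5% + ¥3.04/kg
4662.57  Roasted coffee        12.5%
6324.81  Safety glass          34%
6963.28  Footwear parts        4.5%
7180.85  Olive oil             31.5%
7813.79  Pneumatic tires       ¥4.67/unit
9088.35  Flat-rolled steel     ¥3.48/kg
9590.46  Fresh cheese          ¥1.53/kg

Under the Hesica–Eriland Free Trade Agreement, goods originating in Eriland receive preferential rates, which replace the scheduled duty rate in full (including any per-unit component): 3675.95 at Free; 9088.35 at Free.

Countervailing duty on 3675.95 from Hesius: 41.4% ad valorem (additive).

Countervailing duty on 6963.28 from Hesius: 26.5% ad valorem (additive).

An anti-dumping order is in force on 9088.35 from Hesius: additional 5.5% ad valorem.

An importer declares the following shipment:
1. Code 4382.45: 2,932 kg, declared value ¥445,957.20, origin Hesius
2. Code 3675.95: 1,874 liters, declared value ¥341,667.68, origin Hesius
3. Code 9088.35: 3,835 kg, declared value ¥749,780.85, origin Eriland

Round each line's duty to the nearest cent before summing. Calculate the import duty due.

¥234,083.88

Line 1 (4382.45, Hesius, 2,932 kg, ¥445,957.20):
Base rate for 4382.45 is 18.5% + ¥3.04/kg.
Duty = ¥445,957.20 × 18.5% + 2,932 × ¥3.04 = ¥91,415.36.
Line 2 (3675.95, Hesius, 1,874 liters, ¥341,667.68):
Base rate for 3675.95 is ¥0.65/liter.
3675.95 has an FTA preferential rate, but origin Hesius is not Eriland; base rate stands.
Additional duty on 3675.95 from Hesius: +41.4% ad valorem. Applied ad valorem rate = 41.4%.
Duty = ¥341,667.68 × 41.4% + 1,874 × ¥0.65 = ¥142,668.52.
Line 3 (9088.35, Eriland, 3,835 kg, ¥749,780.85):
Base rate for 9088.35 is ¥3.48/kg.
Origin Eriland qualifies under the Hesica–Eriland agreement and 9088.35 is covered: preferential rate Free applies instead.
The additional-duty order on 9088.35 targets Hesius, not Eriland; it does not apply.
Duty = ¥749,780.85 × 0% = ¥0.00.
Total = ¥91,415.36 + ¥142,668.52 + ¥0.00 = ¥234,083.88.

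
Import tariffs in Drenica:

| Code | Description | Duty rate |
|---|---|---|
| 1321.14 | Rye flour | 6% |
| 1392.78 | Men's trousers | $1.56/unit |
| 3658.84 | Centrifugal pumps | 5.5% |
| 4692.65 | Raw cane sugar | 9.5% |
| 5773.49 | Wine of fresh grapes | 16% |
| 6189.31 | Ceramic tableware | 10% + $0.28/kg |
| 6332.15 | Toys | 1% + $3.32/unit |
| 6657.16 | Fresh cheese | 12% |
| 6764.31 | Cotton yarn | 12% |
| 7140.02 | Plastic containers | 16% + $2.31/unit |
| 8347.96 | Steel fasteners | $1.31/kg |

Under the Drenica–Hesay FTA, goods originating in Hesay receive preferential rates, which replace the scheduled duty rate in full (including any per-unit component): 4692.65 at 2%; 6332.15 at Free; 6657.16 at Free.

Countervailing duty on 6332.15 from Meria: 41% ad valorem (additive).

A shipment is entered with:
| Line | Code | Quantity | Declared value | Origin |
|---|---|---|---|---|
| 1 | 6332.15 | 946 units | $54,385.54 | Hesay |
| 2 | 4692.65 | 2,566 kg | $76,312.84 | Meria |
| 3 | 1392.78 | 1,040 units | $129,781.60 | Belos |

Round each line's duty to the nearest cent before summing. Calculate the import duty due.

$8,872.12

Line 1 (6332.15, Hesay, 946 units, $54,385.54):
Base rate for 6332.15 is 1% + $3.32/unit.
Origin Hesay qualifies under the Drenica–Hesay agreement and 6332.15 is covered: preferential rate Free applies instead.
The additional-duty order on 6332.15 targets Meria, not Hesay; it does not apply.
Duty = $54,385.54 × 0% = $0.00.
Line 2 (4692.65, Meria, 2,566 kg, $76,312.84):
Base rate for 4692.65 is 9.5%.
4692.65 has an FTA preferential rate, but origin Meria is not Hesay; base rate stands.
Duty = $76,312.84 × 9.5% = $7,249.72.
Line 3 (1392.78, Belos, 1,040 units, $129,781.60):
Base rate for 1392.78 is $1.56/unit.
Duty = 1,040 × $1.56 = $1,622.40.
Total = $0.00 + $7,249.72 + $1,622.40 = $8,872.12.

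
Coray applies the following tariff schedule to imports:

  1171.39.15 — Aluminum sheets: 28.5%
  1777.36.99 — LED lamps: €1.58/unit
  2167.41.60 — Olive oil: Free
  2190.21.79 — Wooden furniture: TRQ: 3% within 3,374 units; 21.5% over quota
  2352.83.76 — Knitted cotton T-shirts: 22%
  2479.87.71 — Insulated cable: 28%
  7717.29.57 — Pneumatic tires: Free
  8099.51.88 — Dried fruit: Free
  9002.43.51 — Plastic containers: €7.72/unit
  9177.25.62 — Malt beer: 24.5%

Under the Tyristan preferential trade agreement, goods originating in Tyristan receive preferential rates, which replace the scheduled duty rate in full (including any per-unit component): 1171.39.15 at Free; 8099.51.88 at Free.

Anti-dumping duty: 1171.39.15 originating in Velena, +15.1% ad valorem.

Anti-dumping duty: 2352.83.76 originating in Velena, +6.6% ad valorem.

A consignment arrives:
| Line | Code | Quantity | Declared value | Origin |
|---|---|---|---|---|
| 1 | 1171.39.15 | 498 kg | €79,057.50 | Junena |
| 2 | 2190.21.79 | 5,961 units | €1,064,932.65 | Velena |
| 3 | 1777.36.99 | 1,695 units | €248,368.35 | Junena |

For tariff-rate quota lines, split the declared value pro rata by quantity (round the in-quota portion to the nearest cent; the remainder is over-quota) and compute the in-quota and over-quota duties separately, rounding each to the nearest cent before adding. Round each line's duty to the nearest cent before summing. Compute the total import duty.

Line 1 (1171.39.15, Junena, 498 kg, €79,057.50):
Base rate for 1171.39.15 is 28.5%.
1171.39.15 has an FTA preferential rate, but origin Junena is not Tyristan; base rate stands.
The additional-duty order on 1171.39.15 targets Velena, not Junena; it does not apply.
Duty = €79,057.50 × 28.5% = €22,531.39.
Line 2 (2190.21.79, Velena, 5,961 units, €1,064,932.65):
Code 2190.21.79 is under a tariff-rate quota (threshold 3,374 units). In-quota: 3,374 units at 3%; over-quota: 2,587 units at 21.5%.
Pro-rata value split: in-quota = €1,064,932.65 × 3,374/5,961 = €602,765.10; over-quota = €1,064,932.65 − €602,765.10 = €462,167.55.
In-quota duty = €602,765.10 × 3% = €18,082.95. Over-quota duty = €462,167.55 × 21.5% = €99,366.02.
Line duty = €18,082.95 + €99,366.02 = €117,448.97.
Line 3 (1777.36.99, Junena, 1,695 units, €248,368.35):
Base rate for 1777.36.99 is €1.58/unit.
Duty = 1,695 × €1.58 = €2,678.10.
Total = €22,531.39 + €117,448.97 + €2,678.10 = €142,658.46.

€142,658.46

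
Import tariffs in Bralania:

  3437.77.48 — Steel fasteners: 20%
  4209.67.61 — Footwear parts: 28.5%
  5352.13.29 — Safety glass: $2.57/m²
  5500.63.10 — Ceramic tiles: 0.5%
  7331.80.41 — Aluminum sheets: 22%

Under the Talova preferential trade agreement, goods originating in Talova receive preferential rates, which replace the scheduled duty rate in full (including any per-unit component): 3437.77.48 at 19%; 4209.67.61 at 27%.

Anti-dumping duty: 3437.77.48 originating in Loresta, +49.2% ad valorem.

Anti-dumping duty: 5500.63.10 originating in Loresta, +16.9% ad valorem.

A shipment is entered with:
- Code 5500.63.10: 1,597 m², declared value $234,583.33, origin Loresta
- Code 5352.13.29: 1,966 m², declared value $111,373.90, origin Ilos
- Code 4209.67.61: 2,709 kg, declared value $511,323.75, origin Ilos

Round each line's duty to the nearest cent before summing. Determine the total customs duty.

Line 1 (5500.63.10, Loresta, 1,597 m², $234,583.33):
Base rate for 5500.63.10 is 0.5%.
Additional duty on 5500.63.10 from Loresta: +16.9%. Applied ad valorem rate: 0.5% + 16.9% = 17.4%.
Duty = $234,583.33 × 17.4% = $40,817.50.
Line 2 (5352.13.29, Ilos, 1,966 m², $111,373.90):
Base rate for 5352.13.29 is $2.57/m².
Duty = 1,966 × $2.57 = $5,052.62.
Line 3 (4209.67.61, Ilos, 2,709 kg, $511,323.75):
Base rate for 4209.67.61 is 28.5%.
4209.67.61 has an FTA preferential rate, but origin Ilos is not Talova; base rate stands.
Duty = $511,323.75 × 28.5% = $145,727.27.
Total = $40,817.50 + $5,052.62 + $145,727.27 = $191,597.39.

$191,597.39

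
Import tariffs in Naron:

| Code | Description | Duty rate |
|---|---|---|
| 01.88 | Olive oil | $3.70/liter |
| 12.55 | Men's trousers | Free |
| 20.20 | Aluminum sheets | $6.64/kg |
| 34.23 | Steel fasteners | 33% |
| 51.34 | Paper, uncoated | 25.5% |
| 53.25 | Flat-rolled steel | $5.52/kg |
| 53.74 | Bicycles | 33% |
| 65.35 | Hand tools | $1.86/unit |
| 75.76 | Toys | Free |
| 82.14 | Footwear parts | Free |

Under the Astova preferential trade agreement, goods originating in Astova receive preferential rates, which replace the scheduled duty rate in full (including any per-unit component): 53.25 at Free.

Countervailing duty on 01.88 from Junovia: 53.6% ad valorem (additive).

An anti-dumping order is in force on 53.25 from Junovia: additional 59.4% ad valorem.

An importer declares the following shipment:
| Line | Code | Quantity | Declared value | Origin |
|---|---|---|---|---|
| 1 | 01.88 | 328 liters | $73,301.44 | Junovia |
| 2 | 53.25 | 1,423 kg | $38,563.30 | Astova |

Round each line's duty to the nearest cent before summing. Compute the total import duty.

$40,503.17

Line 1 (01.88, Junovia, 328 liters, $73,301.44):
Base rate for 01.88 is $3.70/liter.
Additional duty on 01.88 from Junovia: +53.6% ad valorem. Applied ad valorem rate = 53.6%.
Duty = $73,301.44 × 53.6% + 328 × $3.70 = $40,503.17.
Line 2 (53.25, Astova, 1,423 kg, $38,563.30):
Base rate for 53.25 is $5.52/kg.
Origin Astova qualifies under the Naron–Astova agreement and 53.25 is covered: preferential rate Free applies instead.
The additional-duty order on 53.25 targets Junovia, not Astova; it does not apply.
Duty = $38,563.30 × 0% = $0.00.
Total = $40,503.17 + $0.00 = $40,503.17.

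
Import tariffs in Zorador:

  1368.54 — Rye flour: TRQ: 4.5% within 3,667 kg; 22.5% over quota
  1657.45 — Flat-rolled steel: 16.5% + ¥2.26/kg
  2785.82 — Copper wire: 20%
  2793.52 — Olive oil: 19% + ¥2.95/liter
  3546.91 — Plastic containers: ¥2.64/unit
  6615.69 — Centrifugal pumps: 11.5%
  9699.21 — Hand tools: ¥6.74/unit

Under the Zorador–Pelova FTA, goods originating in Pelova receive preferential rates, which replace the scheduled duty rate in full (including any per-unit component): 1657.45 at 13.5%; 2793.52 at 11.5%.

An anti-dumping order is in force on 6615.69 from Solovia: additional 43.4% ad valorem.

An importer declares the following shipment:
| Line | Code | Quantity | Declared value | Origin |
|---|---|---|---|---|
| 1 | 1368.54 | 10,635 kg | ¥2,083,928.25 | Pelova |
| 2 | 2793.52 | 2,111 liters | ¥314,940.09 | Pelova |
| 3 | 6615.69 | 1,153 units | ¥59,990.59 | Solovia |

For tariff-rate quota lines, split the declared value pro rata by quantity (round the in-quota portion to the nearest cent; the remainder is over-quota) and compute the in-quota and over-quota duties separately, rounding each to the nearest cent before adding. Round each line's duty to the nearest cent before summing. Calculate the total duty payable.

¥408,698.04

Line 1 (1368.54, Pelova, 10,635 kg, ¥2,083,928.25):
Code 1368.54 is under a tariff-rate quota (threshold 3,667 kg). In-quota: 3,667 kg at 4.5%; over-quota: 6,968 kg at 22.5%.
Pro-rata value split: in-quota = ¥2,083,928.25 × 3,667/10,635 = ¥718,548.65; over-quota = ¥2,083,928.25 − ¥718,548.65 = ¥1,365,379.60.
In-quota duty = ¥718,548.65 × 4.5% = ¥32,334.69. Over-quota duty = ¥1,365,379.60 × 22.5% = ¥307,210.41.
Line duty = ¥32,334.69 + ¥307,210.41 = ¥339,545.10.
Line 2 (2793.52, Pelova, 2,111 liters, ¥314,940.09):
Base rate for 2793.52 is 19% + ¥2.95/liter.
Origin Pelova qualifies under the Zorador–Pelova agreement and 2793.52 is covered: preferential rate 11.5% applies instead.
Duty = ¥314,940.09 × 11.5% = ¥36,218.11.
Line 3 (6615.69, Solovia, 1,153 units, ¥59,990.59):
Base rate for 6615.69 is 11.5%.
Additional duty on 6615.69 from Solovia: +43.4%. Applied ad valorem rate: 11.5% + 43.4% = 54.9%.
Duty = ¥59,990.59 × 54.9% = ¥32,934.83.
Total = ¥339,545.10 + ¥36,218.11 + ¥32,934.83 = ¥408,698.04.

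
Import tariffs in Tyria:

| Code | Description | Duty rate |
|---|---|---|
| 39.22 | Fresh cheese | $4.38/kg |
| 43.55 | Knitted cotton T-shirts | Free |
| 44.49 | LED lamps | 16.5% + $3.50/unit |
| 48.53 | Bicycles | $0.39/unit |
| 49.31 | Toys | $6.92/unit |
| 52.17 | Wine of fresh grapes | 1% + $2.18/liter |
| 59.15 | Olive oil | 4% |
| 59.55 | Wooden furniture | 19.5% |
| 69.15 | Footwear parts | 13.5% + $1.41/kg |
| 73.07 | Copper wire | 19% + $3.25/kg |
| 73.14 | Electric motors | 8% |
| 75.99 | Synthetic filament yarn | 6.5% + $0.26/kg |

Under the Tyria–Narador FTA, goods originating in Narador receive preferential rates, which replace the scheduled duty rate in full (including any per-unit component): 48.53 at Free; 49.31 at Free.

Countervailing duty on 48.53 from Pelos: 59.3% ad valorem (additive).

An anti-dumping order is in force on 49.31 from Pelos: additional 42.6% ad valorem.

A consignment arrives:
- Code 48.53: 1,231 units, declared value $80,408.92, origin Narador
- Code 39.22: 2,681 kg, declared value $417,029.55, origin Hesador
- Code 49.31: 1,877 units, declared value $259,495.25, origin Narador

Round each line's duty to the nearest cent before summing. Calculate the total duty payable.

Line 1 (48.53, Narador, 1,231 units, $80,408.92):
Base rate for 48.53 is $0.39/unit.
Origin Narador qualifies under the Tyria–Narador agreement and 48.53 is covered: preferential rate Free applies instead.
The additional-duty order on 48.53 targets Pelos, not Narador; it does not apply.
Duty = $80,408.92 × 0% = $0.00.
Line 2 (39.22, Hesador, 2,681 kg, $417,029.55):
Base rate for 39.22 is $4.38/kg.
Duty = 2,681 × $4.38 = $11,742.78.
Line 3 (49.31, Narador, 1,877 units, $259,495.25):
Base rate for 49.31 is $6.92/unit.
Origin Narador qualifies under the Tyria–Narador agreement and 49.31 is covered: preferential rate Free applies instead.
The additional-duty order on 49.31 targets Pelos, not Narador; it does not apply.
Duty = $259,495.25 × 0% = $0.00.
Total = $0.00 + $11,742.78 + $0.00 = $11,742.78.

$11,742.78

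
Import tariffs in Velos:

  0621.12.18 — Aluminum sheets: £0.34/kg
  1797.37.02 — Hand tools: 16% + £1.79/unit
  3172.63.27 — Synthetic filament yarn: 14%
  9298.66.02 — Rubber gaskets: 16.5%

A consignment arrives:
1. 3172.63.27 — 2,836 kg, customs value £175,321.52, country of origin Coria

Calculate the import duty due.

£24,545.01

Line 1 (3172.63.27, Coria, 2,836 kg, £175,321.52):
Base rate for 3172.63.27 is 14%.
Duty = £175,321.52 × 14% = £24,545.01.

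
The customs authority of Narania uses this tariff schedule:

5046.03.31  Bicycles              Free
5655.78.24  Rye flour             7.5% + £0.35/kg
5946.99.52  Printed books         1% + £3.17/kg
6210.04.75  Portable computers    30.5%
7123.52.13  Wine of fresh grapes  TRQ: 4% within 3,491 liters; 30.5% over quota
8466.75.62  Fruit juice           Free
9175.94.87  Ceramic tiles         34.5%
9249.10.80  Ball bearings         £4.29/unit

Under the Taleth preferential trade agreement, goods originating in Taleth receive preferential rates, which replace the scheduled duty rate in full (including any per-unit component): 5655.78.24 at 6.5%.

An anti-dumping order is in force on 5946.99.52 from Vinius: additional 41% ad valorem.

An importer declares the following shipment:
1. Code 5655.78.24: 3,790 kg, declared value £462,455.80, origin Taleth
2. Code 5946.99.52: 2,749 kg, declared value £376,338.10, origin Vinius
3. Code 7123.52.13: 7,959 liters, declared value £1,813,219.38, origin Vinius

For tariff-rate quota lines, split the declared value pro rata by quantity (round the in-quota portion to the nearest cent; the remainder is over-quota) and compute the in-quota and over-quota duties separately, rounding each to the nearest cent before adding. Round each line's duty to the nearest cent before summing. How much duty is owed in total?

£539,108.17

Line 1 (5655.78.24, Taleth, 3,790 kg, £462,455.80):
Base rate for 5655.78.24 is 7.5% + £0.35/kg.
Origin Taleth qualifies under the Narania–Taleth agreement and 5655.78.24 is covered: preferential rate 6.5% applies instead.
Duty = £462,455.80 × 6.5% = £30,059.63.
Line 2 (5946.99.52, Vinius, 2,749 kg, £376,338.10):
Base rate for 5946.99.52 is 1% + £3.17/kg.
Additional duty on 5946.99.52 from Vinius: +41%. Applied ad valorem rate: 1% + 41% = 42%.
Duty = £376,338.10 × 42% + 2,749 × £3.17 = £166,776.33.
Line 3 (7123.52.13, Vinius, 7,959 liters, £1,813,219.38):
Code 7123.52.13 is under a tariff-rate quota (threshold 3,491 liters). In-quota: 3,491 liters at 4%; over-quota: 4,468 liters at 30.5%.
Pro-rata value split: in-quota = £1,813,219.38 × 3,491/7,959 = £795,319.62; over-quota = £1,813,219.38 − £795,319.62 = £1,017,899.76.
In-quota duty = £795,319.62 × 4% = £31,812.78. Over-quota duty = £1,017,899.76 × 30.5% = £310,459.43.
Line duty = £31,812.78 + £310,459.43 = £342,272.21.
Total = £30,059.63 + £166,776.33 + £342,272.21 = £539,108.17.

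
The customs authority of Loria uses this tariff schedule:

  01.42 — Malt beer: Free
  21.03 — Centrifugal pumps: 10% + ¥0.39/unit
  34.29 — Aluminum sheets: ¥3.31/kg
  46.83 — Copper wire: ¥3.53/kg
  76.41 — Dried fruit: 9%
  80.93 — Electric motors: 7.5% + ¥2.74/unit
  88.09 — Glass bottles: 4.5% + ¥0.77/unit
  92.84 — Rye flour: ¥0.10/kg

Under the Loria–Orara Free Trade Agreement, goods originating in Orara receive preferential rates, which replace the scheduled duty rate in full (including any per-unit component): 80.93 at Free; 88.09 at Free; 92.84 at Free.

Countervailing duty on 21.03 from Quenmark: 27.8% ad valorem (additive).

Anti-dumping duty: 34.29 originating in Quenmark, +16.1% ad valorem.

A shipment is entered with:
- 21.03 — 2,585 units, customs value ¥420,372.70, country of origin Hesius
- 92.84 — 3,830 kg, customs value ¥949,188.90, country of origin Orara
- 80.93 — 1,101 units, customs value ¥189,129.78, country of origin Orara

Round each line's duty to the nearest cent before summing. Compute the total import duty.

Line 1 (21.03, Hesius, 2,585 units, ¥420,372.70):
Base rate for 21.03 is 10% + ¥0.39/unit.
The additional-duty order on 21.03 targets Quenmark, not Hesius; it does not apply.
Duty = ¥420,372.70 × 10% + 2,585 × ¥0.39 = ¥43,045.42.
Line 2 (92.84, Orara, 3,830 kg, ¥949,188.90):
Base rate for 92.84 is ¥0.10/kg.
Origin Orara qualifies under the Loria–Orara agreement and 92.84 is covered: preferential rate Free applies instead.
Duty = ¥949,188.90 × 0% = ¥0.00.
Line 3 (80.93, Orara, 1,101 units, ¥189,129.78):
Base rate for 80.93 is 7.5% + ¥2.74/unit.
Origin Orara qualifies under the Loria–Orara agreement and 80.93 is covered: preferential rate Free applies instead.
Duty = ¥189,129.78 × 0% = ¥0.00.
Total = ¥43,045.42 + ¥0.00 + ¥0.00 = ¥43,045.42.

¥43,045.42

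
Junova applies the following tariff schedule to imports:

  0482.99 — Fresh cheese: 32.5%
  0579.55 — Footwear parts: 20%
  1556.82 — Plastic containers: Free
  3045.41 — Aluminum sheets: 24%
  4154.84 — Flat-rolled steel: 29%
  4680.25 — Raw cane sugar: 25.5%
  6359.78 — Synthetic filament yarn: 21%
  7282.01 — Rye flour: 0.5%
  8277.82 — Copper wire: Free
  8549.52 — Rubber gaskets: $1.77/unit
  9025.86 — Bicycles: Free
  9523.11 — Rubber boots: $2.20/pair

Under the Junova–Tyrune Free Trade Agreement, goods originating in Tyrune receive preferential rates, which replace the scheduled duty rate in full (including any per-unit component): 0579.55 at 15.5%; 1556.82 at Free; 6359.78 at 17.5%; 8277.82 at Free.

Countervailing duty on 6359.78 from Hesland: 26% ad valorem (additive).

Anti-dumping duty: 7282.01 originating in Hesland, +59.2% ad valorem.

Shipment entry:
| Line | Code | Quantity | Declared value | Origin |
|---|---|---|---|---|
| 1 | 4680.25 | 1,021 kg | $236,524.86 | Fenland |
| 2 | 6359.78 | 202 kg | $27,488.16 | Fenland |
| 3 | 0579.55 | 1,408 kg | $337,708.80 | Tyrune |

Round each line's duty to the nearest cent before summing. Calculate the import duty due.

Line 1 (4680.25, Fenland, 1,021 kg, $236,524.86):
Base rate for 4680.25 is 25.5%.
Duty = $236,524.86 × 25.5% = $60,313.84.
Line 2 (6359.78, Fenland, 202 kg, $27,488.16):
Base rate for 6359.78 is 21%.
6359.78 has an FTA preferential rate, but origin Fenland is not Tyrune; base rate stands.
The additional-duty order on 6359.78 targets Hesland, not Fenland; it does not apply.
Duty = $27,488.16 × 21% = $5,772.51.
Line 3 (0579.55, Tyrune, 1,408 kg, $337,708.80):
Base rate for 0579.55 is 20%.
Origin Tyrune qualifies under the Junova–Tyrune agreement and 0579.55 is covered: preferential rate 15.5% applies instead.
Duty = $337,708.80 × 15.5% = $52,344.86.
Total = $60,313.84 + $5,772.51 + $52,344.86 = $118,431.21.

$118,431.21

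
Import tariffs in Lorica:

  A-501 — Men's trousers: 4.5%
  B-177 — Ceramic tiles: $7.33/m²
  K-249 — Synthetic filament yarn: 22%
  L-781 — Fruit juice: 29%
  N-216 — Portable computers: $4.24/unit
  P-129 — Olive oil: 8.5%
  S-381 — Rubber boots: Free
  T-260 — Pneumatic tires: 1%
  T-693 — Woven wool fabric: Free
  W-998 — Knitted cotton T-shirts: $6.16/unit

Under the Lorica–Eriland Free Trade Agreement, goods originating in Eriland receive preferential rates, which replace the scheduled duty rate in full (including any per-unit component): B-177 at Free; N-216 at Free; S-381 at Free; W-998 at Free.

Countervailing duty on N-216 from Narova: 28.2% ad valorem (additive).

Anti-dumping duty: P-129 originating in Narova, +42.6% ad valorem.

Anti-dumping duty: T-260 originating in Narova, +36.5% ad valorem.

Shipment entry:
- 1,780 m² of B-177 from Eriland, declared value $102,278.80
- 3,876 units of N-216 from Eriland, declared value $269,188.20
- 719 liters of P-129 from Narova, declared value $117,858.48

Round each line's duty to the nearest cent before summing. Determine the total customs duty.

Line 1 (B-177, Eriland, 1,780 m², $102,278.80):
Base rate for B-177 is $7.33/m².
Origin Eriland qualifies under the Lorica–Eriland agreement and B-177 is covered: preferential rate Free applies instead.
Duty = $102,278.80 × 0% = $0.00.
Line 2 (N-216, Eriland, 3,876 units, $269,188.20):
Base rate for N-216 is $4.24/unit.
Origin Eriland qualifies under the Lorica–Eriland agreement and N-216 is covered: preferential rate Free applies instead.
The additional-duty order on N-216 targets Narova, not Eriland; it does not apply.
Duty = $269,188.20 × 0% = $0.00.
Line 3 (P-129, Narova, 719 liters, $117,858.48):
Base rate for P-129 is 8.5%.
Additional duty on P-129 from Narova: +42.6%. Applied ad valorem rate: 8.5% + 42.6% = 51.1%.
Duty = $117,858.48 × 51.1% = $60,225.68.
Total = $0.00 + $0.00 + $60,225.68 = $60,225.68.

$60,225.68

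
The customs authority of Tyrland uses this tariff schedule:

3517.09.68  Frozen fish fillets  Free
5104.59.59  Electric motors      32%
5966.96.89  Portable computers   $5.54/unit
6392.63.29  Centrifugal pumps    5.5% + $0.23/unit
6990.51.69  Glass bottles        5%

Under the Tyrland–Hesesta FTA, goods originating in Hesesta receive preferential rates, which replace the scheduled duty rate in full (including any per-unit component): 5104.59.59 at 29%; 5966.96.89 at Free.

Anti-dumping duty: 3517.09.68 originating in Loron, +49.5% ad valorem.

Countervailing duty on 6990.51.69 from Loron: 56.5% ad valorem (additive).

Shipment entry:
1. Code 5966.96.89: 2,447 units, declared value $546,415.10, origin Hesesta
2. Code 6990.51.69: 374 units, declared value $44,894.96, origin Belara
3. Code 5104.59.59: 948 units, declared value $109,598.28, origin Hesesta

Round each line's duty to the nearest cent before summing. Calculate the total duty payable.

$34,028.25

Line 1 (5966.96.89, Hesesta, 2,447 units, $546,415.10):
Base rate for 5966.96.89 is $5.54/unit.
Origin Hesesta qualifies under the Tyrland–Hesesta agreement and 5966.96.89 is covered: preferential rate Free applies instead.
Duty = $546,415.10 × 0% = $0.00.
Line 2 (6990.51.69, Belara, 374 units, $44,894.96):
Base rate for 6990.51.69 is 5%.
The additional-duty order on 6990.51.69 targets Loron, not Belara; it does not apply.
Duty = $44,894.96 × 5% = $2,244.75.
Line 3 (5104.59.59, Hesesta, 948 units, $109,598.28):
Base rate for 5104.59.59 is 32%.
Origin Hesesta qualifies under the Tyrland–Hesesta agreement and 5104.59.59 is covered: preferential rate 29% applies instead.
Duty = $109,598.28 × 29% = $31,783.50.
Total = $0.00 + $2,244.75 + $31,783.50 = $34,028.25.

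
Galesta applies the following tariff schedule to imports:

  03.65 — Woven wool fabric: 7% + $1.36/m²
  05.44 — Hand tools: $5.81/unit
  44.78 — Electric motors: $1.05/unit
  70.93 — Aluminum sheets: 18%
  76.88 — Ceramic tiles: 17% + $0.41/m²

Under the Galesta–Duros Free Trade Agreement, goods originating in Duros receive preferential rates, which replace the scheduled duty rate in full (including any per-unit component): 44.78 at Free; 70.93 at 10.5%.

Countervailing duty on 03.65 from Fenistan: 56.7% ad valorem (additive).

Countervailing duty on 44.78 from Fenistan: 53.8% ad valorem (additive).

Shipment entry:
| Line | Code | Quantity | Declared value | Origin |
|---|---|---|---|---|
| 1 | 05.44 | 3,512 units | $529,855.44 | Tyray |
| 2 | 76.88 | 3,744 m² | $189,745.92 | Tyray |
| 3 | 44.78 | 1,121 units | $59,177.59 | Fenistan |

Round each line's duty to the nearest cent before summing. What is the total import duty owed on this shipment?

$87,211.16

Line 1 (05.44, Tyray, 3,512 units, $529,855.44):
Base rate for 05.44 is $5.81/unit.
Duty = 3,512 × $5.81 = $20,404.72.
Line 2 (76.88, Tyray, 3,744 m², $189,745.92):
Base rate for 76.88 is 17% + $0.41/m².
Duty = $189,745.92 × 17% + 3,744 × $0.41 = $33,791.85.
Line 3 (44.78, Fenistan, 1,121 units, $59,177.59):
Base rate for 44.78 is $1.05/unit.
44.78 has an FTA preferential rate, but origin Fenistan is not Duros; base rate stands.
Additional duty on 44.78 from Fenistan: +53.8% ad valorem. Applied ad valorem rate = 53.8%.
Duty = $59,177.59 × 53.8% + 1,121 × $1.05 = $33,014.59.
Total = $20,404.72 + $33,791.85 + $33,014.59 = $87,211.16.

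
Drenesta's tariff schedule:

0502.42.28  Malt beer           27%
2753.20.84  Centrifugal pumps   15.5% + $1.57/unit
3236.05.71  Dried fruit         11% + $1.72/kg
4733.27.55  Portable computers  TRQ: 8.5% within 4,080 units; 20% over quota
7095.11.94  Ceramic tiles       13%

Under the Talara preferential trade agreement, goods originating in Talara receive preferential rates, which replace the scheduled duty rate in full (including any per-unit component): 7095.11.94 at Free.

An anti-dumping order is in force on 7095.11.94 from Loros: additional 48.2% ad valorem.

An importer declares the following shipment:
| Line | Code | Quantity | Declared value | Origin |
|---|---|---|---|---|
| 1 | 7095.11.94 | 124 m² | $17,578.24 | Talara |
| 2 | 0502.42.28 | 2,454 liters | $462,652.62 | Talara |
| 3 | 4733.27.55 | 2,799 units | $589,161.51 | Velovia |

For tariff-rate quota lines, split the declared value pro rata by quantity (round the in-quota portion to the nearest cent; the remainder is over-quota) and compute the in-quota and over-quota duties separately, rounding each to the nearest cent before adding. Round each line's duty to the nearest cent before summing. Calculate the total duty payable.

$174,994.94

Line 1 (7095.11.94, Talara, 124 m², $17,578.24):
Base rate for 7095.11.94 is 13%.
Origin Talara qualifies under the Drenesta–Talara agreement and 7095.11.94 is covered: preferential rate Free applies instead.
The additional-duty order on 7095.11.94 targets Loros, not Talara; it does not apply.
Duty = $17,578.24 × 0% = $0.00.
Line 2 (0502.42.28, Talara, 2,454 liters, $462,652.62):
Base rate for 0502.42.28 is 27%.
Origin Talara is the FTA partner but 0502.42.28 is not on the preference list; base rate stands.
Duty = $462,652.62 × 27% = $124,916.21.
Line 3 (4733.27.55, Velovia, 2,799 units, $589,161.51):
Code 4733.27.55 is under a tariff-rate quota (threshold 4,080 units). Quantity 2,799 units is within the quota, so the in-quota rate 8.5% applies to the full value.
Duty = $589,161.51 × 8.5% = $50,078.73.
Total = $0.00 + $124,916.21 + $50,078.73 = $174,994.94.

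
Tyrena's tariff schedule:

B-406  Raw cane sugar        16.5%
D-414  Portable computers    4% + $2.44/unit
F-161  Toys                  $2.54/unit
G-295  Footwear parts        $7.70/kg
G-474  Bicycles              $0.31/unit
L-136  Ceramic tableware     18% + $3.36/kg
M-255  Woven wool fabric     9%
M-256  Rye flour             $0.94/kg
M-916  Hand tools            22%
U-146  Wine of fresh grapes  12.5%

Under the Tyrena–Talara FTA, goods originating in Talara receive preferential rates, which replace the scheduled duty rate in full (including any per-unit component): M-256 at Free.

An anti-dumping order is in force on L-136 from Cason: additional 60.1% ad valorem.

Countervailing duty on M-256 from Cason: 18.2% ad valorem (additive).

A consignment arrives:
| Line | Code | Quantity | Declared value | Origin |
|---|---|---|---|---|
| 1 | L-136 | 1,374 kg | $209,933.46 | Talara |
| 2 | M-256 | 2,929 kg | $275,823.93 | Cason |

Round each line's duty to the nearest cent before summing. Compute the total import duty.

$95,357.88

Line 1 (L-136, Talara, 1,374 kg, $209,933.46):
Base rate for L-136 is 18% + $3.36/kg.
Origin Talara is the FTA partner but L-136 is not on the preference list; base rate stands.
The additional-duty order on L-136 targets Cason, not Talara; it does not apply.
Duty = $209,933.46 × 18% + 1,374 × $3.36 = $42,404.66.
Line 2 (M-256, Cason, 2,929 kg, $275,823.93):
Base rate for M-256 is $0.94/kg.
M-256 has an FTA preferential rate, but origin Cason is not Talara; base rate stands.
Additional duty on M-256 from Cason: +18.2% ad valorem. Applied ad valorem rate = 18.2%.
Duty = $275,823.93 × 18.2% + 2,929 × $0.94 = $52,953.22.
Total = $42,404.66 + $52,953.22 = $95,357.88.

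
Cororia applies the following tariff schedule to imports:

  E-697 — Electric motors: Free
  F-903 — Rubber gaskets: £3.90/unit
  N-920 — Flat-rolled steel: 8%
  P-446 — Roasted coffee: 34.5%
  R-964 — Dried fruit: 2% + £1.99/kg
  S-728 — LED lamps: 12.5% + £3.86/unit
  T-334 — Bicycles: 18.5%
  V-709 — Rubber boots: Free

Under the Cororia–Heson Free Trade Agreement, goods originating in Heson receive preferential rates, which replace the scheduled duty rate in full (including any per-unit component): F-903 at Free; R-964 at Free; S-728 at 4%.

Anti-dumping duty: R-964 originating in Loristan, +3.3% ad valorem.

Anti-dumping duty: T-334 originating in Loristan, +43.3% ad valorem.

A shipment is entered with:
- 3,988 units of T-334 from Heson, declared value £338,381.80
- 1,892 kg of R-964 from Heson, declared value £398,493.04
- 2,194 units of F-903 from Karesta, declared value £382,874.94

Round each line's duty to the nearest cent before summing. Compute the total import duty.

£71,157.23

Line 1 (T-334, Heson, 3,988 units, £338,381.80):
Base rate for T-334 is 18.5%.
Origin Heson is the FTA partner but T-334 is not on the preference list; base rate stands.
The additional-duty order on T-334 targets Loristan, not Heson; it does not apply.
Duty = £338,381.80 × 18.5% = £62,600.63.
Line 2 (R-964, Heson, 1,892 kg, £398,493.04):
Base rate for R-964 is 2% + £1.99/kg.
Origin Heson qualifies under the Cororia–Heson agreement and R-964 is covered: preferential rate Free applies instead.
The additional-duty order on R-964 targets Loristan, not Heson; it does not apply.
Duty = £398,493.04 × 0% = £0.00.
Line 3 (F-903, Karesta, 2,194 units, £382,874.94):
Base rate for F-903 is £3.90/unit.
F-903 has an FTA preferential rate, but origin Karesta is not Heson; base rate stands.
Duty = 2,194 × £3.90 = £8,556.60.
Total = £62,600.63 + £0.00 + £8,556.60 = £71,157.23.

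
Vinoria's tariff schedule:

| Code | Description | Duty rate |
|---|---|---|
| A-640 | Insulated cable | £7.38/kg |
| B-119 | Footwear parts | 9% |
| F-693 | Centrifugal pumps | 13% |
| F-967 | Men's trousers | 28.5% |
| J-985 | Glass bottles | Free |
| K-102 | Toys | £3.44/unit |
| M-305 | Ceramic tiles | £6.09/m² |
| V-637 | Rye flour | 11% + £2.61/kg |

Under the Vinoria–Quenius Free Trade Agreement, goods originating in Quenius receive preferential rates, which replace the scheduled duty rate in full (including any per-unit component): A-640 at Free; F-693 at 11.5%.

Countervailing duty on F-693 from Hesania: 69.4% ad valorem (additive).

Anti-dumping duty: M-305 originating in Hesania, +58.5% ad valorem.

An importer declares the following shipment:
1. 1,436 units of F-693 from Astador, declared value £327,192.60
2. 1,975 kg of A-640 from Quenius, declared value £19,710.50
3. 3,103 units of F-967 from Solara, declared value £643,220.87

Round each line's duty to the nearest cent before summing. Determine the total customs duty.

Line 1 (F-693, Astador, 1,436 units, £327,192.60):
Base rate for F-693 is 13%.
F-693 has an FTA preferential rate, but origin Astador is not Quenius; base rate stands.
The additional-duty order on F-693 targets Hesania, not Astador; it does not apply.
Duty = £327,192.60 × 13% = £42,535.04.
Line 2 (A-640, Quenius, 1,975 kg, £19,710.50):
Base rate for A-640 is £7.38/kg.
Origin Quenius qualifies under the Vinoria–Quenius agreement and A-640 is covered: preferential rate Free applies instead.
Duty = £19,710.50 × 0% = £0.00.
Line 3 (F-967, Solara, 3,103 units, £643,220.87):
Base rate for F-967 is 28.5%.
Duty = £643,220.87 × 28.5% = £183,317.95.
Total = £42,535.04 + £0.00 + £183,317.95 = £225,852.99.

£225,852.99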